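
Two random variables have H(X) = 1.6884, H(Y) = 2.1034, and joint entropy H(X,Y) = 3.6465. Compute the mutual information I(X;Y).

I(X;Y) = H(X) + H(Y) - H(X,Y)
I(X;Y) = 1.6884 + 2.1034 - 3.6465 = 0.1453 bits


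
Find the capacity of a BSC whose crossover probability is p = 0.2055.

For BSC with error probability p:
C = 1 - H(p) where H(p) is binary entropy
H(0.2055) = -0.2055 × log₂(0.2055) - 0.7945 × log₂(0.7945)
H(p) = 0.7328
C = 1 - 0.7328 = 0.2672 bits/use


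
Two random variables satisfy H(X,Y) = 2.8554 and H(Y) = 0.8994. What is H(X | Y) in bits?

Chain rule: H(X,Y) = H(X|Y) + H(Y)
H(X|Y) = H(X,Y) - H(Y) = 2.8554 - 0.8994 = 1.956 bits


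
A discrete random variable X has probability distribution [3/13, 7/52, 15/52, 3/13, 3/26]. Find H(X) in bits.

H(X) = -Σ p(x) log₂ p(x)
  -3/13 × log₂(3/13) = 0.4882
  -7/52 × log₂(7/52) = 0.3895
  -15/52 × log₂(15/52) = 0.5174
  -3/13 × log₂(3/13) = 0.4882
  -3/26 × log₂(3/26) = 0.3595
H(X) = 2.2427 bits


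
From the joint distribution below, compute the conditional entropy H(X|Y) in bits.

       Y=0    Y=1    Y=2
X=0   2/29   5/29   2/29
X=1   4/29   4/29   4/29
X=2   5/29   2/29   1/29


H(X|Y) = Σ_y p(y) H(X|Y=y)
  p(Y=0) = 11/29, H(X|Y=0) = 1.4949
  p(Y=1) = 11/29, H(X|Y=1) = 1.4949
  p(Y=2) = 7/29, H(X|Y=2) = 1.3788
H(X|Y) = 0.3793×1.4949 + 0.3793×1.4949 + 0.2414×1.3788 = 1.4669 bits


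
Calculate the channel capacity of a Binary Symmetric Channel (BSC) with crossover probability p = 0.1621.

For BSC with error probability p:
C = 1 - H(p) where H(p) is binary entropy
H(0.1621) = -0.1621 × log₂(0.1621) - 0.8379 × log₂(0.8379)
H(p) = 0.6393
C = 1 - 0.6393 = 0.3607 bits/use


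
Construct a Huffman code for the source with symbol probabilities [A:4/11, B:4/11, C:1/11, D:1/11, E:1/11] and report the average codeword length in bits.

Huffman tree construction:
Combine smallest probabilities repeatedly
Resulting codes:
  A: 11 (length 2)
  B: 0 (length 1)
  C: 1010 (length 4)
  D: 1011 (length 4)
  E: 100 (length 3)
Average length = Σ p(s) × length(s) = 2.0909 bits


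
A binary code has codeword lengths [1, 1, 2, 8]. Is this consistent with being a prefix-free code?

Kraft inequality: Σ 2^(-l_i) ≤ 1 for prefix-free code
Calculating: 2^(-1) + 2^(-1) + 2^(-2) + 2^(-8)
= 0.5 + 0.5 + 0.25 + 0.00390625
= 1.2539
Since 1.2539 > 1, prefix-free code does not exist


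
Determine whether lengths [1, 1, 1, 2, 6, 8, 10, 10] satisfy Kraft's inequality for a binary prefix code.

Kraft inequality: Σ 2^(-l_i) ≤ 1 for prefix-free code
Calculating: 2^(-1) + 2^(-1) + 2^(-1) + 2^(-2) + 2^(-6) + 2^(-8) + 2^(-10) + 2^(-10)
= 0.5 + 0.5 + 0.5 + 0.25 + 0.015625 + 0.00390625 + 0.0009765625 + 0.0009765625
= 1.7715
Since 1.7715 > 1, prefix-free code does not exist


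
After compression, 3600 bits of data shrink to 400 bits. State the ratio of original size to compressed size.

Compression ratio = Original / Compressed
= 3600 / 400 = 9.00:1


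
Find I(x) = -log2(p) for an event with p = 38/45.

Information content I(x) = -log₂(p(x))
I = -log₂(38/45) = -log₂(0.8444)
I = 0.2439 bits


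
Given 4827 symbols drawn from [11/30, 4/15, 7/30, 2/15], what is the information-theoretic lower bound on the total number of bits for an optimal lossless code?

Entropy H = 1.9167 bits/symbol
Minimum bits = H × n = 1.9167 × 4827
= 9251.99 bits


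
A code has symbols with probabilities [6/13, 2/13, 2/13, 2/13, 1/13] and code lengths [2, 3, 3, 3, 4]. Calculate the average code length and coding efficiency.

Average length L = Σ p_i × l_i = 2.6154 bits
Entropy H = 2.0458 bits
Efficiency η = H/L × 100% = 78.22%


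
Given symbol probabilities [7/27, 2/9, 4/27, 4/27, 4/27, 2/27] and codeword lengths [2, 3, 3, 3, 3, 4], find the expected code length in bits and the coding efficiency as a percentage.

Average length L = Σ p_i × l_i = 2.8148 bits
Entropy H = 2.4897 bits
Efficiency η = H/L × 100% = 88.45%


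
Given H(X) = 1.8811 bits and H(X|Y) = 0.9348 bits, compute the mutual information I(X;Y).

I(X;Y) = H(X) - H(X|Y)
I(X;Y) = 1.8811 - 0.9348 = 0.9463 bits


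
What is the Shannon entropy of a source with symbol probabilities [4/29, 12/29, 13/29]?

H(X) = -Σ p(x) log₂ p(x)
  -4/29 × log₂(4/29) = 0.3942
  -12/29 × log₂(12/29) = 0.5268
  -13/29 × log₂(13/29) = 0.5189
H(X) = 1.4399 bits


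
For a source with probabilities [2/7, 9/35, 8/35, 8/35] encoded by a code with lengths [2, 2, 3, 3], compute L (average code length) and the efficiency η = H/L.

Average length L = Σ p_i × l_i = 2.4571 bits
Entropy H = 1.9936 bits
Efficiency η = H/L × 100% = 81.14%


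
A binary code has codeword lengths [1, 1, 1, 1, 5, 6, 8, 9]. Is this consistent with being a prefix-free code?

Kraft inequality: Σ 2^(-l_i) ≤ 1 for prefix-free code
Calculating: 2^(-1) + 2^(-1) + 2^(-1) + 2^(-1) + 2^(-5) + 2^(-6) + 2^(-8) + 2^(-9)
= 0.5 + 0.5 + 0.5 + 0.5 + 0.03125 + 0.015625 + 0.00390625 + 0.001953125
= 2.0527
Since 2.0527 > 1, prefix-free code does not exist


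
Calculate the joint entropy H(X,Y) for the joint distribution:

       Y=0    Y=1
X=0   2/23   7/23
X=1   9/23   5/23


H(X,Y) = -Σ p(x,y) log₂ p(x,y)
  p(0,0)=2/23: -0.0870 × log₂(0.0870) = 0.3064
  p(0,1)=7/23: -0.3043 × log₂(0.3043) = 0.5223
  p(1,0)=9/23: -0.3913 × log₂(0.3913) = 0.5297
  p(1,1)=5/23: -0.2174 × log₂(0.2174) = 0.4786
H(X,Y) = 1.8370 bits


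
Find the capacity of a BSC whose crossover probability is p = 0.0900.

For BSC with error probability p:
C = 1 - H(p) where H(p) is binary entropy
H(0.0900) = -0.0900 × log₂(0.0900) - 0.9100 × log₂(0.9100)
H(p) = 0.4365
C = 1 - 0.4365 = 0.5635 bits/use


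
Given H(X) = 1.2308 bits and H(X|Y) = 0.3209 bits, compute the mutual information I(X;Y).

I(X;Y) = H(X) - H(X|Y)
I(X;Y) = 1.2308 - 0.3209 = 0.9099 bits


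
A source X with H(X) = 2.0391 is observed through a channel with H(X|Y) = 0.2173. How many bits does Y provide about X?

I(X;Y) = H(X) - H(X|Y)
I(X;Y) = 2.0391 - 0.2173 = 1.8218 bits


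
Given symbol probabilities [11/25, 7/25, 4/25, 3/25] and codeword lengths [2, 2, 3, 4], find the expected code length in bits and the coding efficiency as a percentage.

Average length L = Σ p_i × l_i = 2.4000 bits
Entropy H = 1.8255 bits
Efficiency η = H/L × 100% = 76.06%


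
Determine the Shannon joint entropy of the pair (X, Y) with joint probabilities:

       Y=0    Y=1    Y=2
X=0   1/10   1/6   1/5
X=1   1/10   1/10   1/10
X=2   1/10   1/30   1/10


H(X,Y) = -Σ p(x,y) log₂ p(x,y)
  p(0,0)=1/10: -0.1000 × log₂(0.1000) = 0.3322
  p(0,1)=1/6: -0.1667 × log₂(0.1667) = 0.4308
  p(0,2)=1/5: -0.2000 × log₂(0.2000) = 0.4644
  p(1,0)=1/10: -0.1000 × log₂(0.1000) = 0.3322
  p(1,1)=1/10: -0.1000 × log₂(0.1000) = 0.3322
  p(1,2)=1/10: -0.1000 × log₂(0.1000) = 0.3322
  p(2,0)=1/10: -0.1000 × log₂(0.1000) = 0.3322
  p(2,1)=1/30: -0.0333 × log₂(0.0333) = 0.1636
  p(2,2)=1/10: -0.1000 × log₂(0.1000) = 0.3322
H(X,Y) = 3.0519 bits


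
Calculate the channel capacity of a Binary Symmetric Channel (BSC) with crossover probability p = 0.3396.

For BSC with error probability p:
C = 1 - H(p) where H(p) is binary entropy
H(0.3396) = -0.3396 × log₂(0.3396) - 0.6604 × log₂(0.6604)
H(p) = 0.9244
C = 1 - 0.9244 = 0.0756 bits/use


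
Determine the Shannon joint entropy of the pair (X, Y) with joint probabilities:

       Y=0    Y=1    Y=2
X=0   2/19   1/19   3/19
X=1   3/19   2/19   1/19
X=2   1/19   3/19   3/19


H(X,Y) = -Σ p(x,y) log₂ p(x,y)
  p(0,0)=2/19: -0.1053 × log₂(0.1053) = 0.3419
  p(0,1)=1/19: -0.0526 × log₂(0.0526) = 0.2236
  p(0,2)=3/19: -0.1579 × log₂(0.1579) = 0.4205
  p(1,0)=3/19: -0.1579 × log₂(0.1579) = 0.4205
  p(1,1)=2/19: -0.1053 × log₂(0.1053) = 0.3419
  p(1,2)=1/19: -0.0526 × log₂(0.0526) = 0.2236
  p(2,0)=1/19: -0.0526 × log₂(0.0526) = 0.2236
  p(2,1)=3/19: -0.1579 × log₂(0.1579) = 0.4205
  p(2,2)=3/19: -0.1579 × log₂(0.1579) = 0.4205
H(X,Y) = 3.0364 bits


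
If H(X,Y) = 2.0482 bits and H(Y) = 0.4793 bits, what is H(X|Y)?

Chain rule: H(X,Y) = H(X|Y) + H(Y)
H(X|Y) = H(X,Y) - H(Y) = 2.0482 - 0.4793 = 1.5689 bits


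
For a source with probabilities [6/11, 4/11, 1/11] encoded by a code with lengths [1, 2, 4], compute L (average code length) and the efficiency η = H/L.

Average length L = Σ p_i × l_i = 1.6364 bits
Entropy H = 1.3222 bits
Efficiency η = H/L × 100% = 80.80%


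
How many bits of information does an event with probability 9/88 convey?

Information content I(x) = -log₂(p(x))
I = -log₂(9/88) = -log₂(0.1023)
I = 3.2895 bits


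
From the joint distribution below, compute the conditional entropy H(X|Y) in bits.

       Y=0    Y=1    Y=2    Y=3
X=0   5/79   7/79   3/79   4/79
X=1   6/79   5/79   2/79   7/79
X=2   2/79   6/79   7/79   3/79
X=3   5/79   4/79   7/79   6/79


H(X|Y) = Σ_y p(y) H(X|Y=y)
  p(Y=0) = 18/79, H(X|Y=0) = 1.9072
  p(Y=1) = 22/79, H(X|Y=1) = 1.9698
  p(Y=2) = 19/79, H(X|Y=2) = 1.8238
  p(Y=3) = 20/79, H(X|Y=3) = 1.9261
H(X|Y) = 0.2278×1.9072 + 0.2785×1.9698 + 0.2405×1.8238 + 0.2532×1.9261 = 1.9094 bits


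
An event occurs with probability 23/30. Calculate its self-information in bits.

Information content I(x) = -log₂(p(x))
I = -log₂(23/30) = -log₂(0.7667)
I = 0.3833 bits


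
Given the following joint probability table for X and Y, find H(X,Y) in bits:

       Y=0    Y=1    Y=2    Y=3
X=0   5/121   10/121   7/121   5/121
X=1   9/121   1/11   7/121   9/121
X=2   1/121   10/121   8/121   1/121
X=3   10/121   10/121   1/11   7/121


H(X,Y) = -Σ p(x,y) log₂ p(x,y)
  p(0,0)=5/121: -0.0413 × log₂(0.0413) = 0.1900
  p(0,1)=10/121: -0.0826 × log₂(0.0826) = 0.2973
  p(0,2)=7/121: -0.0579 × log₂(0.0579) = 0.2379
  p(0,3)=5/121: -0.0413 × log₂(0.0413) = 0.1900
  p(1,0)=9/121: -0.0744 × log₂(0.0744) = 0.2788
  p(1,1)=1/11: -0.0909 × log₂(0.0909) = 0.3145
  p(1,2)=7/121: -0.0579 × log₂(0.0579) = 0.2379
  p(1,3)=9/121: -0.0744 × log₂(0.0744) = 0.2788
  p(2,0)=1/121: -0.0083 × log₂(0.0083) = 0.0572
  p(2,1)=10/121: -0.0826 × log₂(0.0826) = 0.2973
  p(2,2)=8/121: -0.0661 × log₂(0.0661) = 0.2591
  p(2,3)=1/121: -0.0083 × log₂(0.0083) = 0.0572
  p(3,0)=10/121: -0.0826 × log₂(0.0826) = 0.2973
  p(3,1)=10/121: -0.0826 × log₂(0.0826) = 0.2973
  p(3,2)=1/11: -0.0909 × log₂(0.0909) = 0.3145
  p(3,3)=7/121: -0.0579 × log₂(0.0579) = 0.2379
H(X,Y) = 3.8427 bits


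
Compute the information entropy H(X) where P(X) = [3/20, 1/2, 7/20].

H(X) = -Σ p(x) log₂ p(x)
  -3/20 × log₂(3/20) = 0.4105
  -1/2 × log₂(1/2) = 0.5000
  -7/20 × log₂(7/20) = 0.5301
H(X) = 1.4406 bits


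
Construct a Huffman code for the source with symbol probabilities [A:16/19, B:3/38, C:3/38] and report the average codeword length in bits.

Huffman tree construction:
Combine smallest probabilities repeatedly
Resulting codes:
  A: 1 (length 1)
  B: 00 (length 2)
  C: 01 (length 2)
Average length = Σ p(s) × length(s) = 1.1579 bits


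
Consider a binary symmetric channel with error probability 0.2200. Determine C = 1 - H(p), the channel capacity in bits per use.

For BSC with error probability p:
C = 1 - H(p) where H(p) is binary entropy
H(0.2200) = -0.2200 × log₂(0.2200) - 0.7800 × log₂(0.7800)
H(p) = 0.7602
C = 1 - 0.7602 = 0.2398 bits/use


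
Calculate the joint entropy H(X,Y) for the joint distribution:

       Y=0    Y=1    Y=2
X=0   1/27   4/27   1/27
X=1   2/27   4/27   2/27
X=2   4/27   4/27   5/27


H(X,Y) = -Σ p(x,y) log₂ p(x,y)
  p(0,0)=1/27: -0.0370 × log₂(0.0370) = 0.1761
  p(0,1)=4/27: -0.1481 × log₂(0.1481) = 0.4081
  p(0,2)=1/27: -0.0370 × log₂(0.0370) = 0.1761
  p(1,0)=2/27: -0.0741 × log₂(0.0741) = 0.2781
  p(1,1)=4/27: -0.1481 × log₂(0.1481) = 0.4081
  p(1,2)=2/27: -0.0741 × log₂(0.0741) = 0.2781
  p(2,0)=4/27: -0.1481 × log₂(0.1481) = 0.4081
  p(2,1)=4/27: -0.1481 × log₂(0.1481) = 0.4081
  p(2,2)=5/27: -0.1852 × log₂(0.1852) = 0.4505
H(X,Y) = 2.9916 bits


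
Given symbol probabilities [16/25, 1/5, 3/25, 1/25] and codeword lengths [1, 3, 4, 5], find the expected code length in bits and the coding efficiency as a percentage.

Average length L = Σ p_i × l_i = 1.9200 bits
Entropy H = 1.4293 bits
Efficiency η = H/L × 100% = 74.44%


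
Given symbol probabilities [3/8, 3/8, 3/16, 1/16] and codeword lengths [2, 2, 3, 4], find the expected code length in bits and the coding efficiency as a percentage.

Average length L = Σ p_i × l_i = 2.3125 bits
Entropy H = 1.7641 bits
Efficiency η = H/L × 100% = 76.29%


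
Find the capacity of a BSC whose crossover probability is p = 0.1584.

For BSC with error probability p:
C = 1 - H(p) where H(p) is binary entropy
H(0.1584) = -0.1584 × log₂(0.1584) - 0.8416 × log₂(0.8416)
H(p) = 0.6305
C = 1 - 0.6305 = 0.3695 bits/use


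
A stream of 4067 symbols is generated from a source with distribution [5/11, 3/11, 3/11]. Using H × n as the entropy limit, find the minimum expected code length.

Entropy H = 1.5395 bits/symbol
Minimum bits = H × n = 1.5395 × 4067
= 6261.08 bits


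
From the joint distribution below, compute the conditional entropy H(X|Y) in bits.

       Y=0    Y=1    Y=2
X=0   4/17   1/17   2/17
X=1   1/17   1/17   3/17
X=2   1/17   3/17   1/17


H(X|Y) = Σ_y p(y) H(X|Y=y)
  p(Y=0) = 6/17, H(X|Y=0) = 1.2516
  p(Y=1) = 5/17, H(X|Y=1) = 1.3710
  p(Y=2) = 6/17, H(X|Y=2) = 1.4591
H(X|Y) = 0.3529×1.2516 + 0.2941×1.3710 + 0.3529×1.4591 = 1.3600 bits


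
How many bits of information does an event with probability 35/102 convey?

Information content I(x) = -log₂(p(x))
I = -log₂(35/102) = -log₂(0.3431)
I = 1.5431 bits


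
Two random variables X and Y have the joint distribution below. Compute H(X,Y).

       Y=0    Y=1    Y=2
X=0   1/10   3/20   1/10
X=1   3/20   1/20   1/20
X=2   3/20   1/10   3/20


H(X,Y) = -Σ p(x,y) log₂ p(x,y)
  p(0,0)=1/10: -0.1000 × log₂(0.1000) = 0.3322
  p(0,1)=3/20: -0.1500 × log₂(0.1500) = 0.4105
  p(0,2)=1/10: -0.1000 × log₂(0.1000) = 0.3322
  p(1,0)=3/20: -0.1500 × log₂(0.1500) = 0.4105
  p(1,1)=1/20: -0.0500 × log₂(0.0500) = 0.2161
  p(1,2)=1/20: -0.0500 × log₂(0.0500) = 0.2161
  p(2,0)=3/20: -0.1500 × log₂(0.1500) = 0.4105
  p(2,1)=1/10: -0.1000 × log₂(0.1000) = 0.3322
  p(2,2)=3/20: -0.1500 × log₂(0.1500) = 0.4105
H(X,Y) = 3.0710 bits


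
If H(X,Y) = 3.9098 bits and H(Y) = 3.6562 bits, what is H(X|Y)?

Chain rule: H(X,Y) = H(X|Y) + H(Y)
H(X|Y) = H(X,Y) - H(Y) = 3.9098 - 3.6562 = 0.2536 bits


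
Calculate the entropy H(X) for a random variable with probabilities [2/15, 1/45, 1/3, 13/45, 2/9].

H(X) = -Σ p(x) log₂ p(x)
  -2/15 × log₂(2/15) = 0.3876
  -1/45 × log₂(1/45) = 0.1220
  -1/3 × log₂(1/3) = 0.5283
  -13/45 × log₂(13/45) = 0.5175
  -2/9 × log₂(2/9) = 0.4822
H(X) = 2.0377 bits


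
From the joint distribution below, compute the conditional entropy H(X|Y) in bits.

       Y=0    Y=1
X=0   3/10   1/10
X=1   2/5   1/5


H(X|Y) = Σ_y p(y) H(X|Y=y)
  p(Y=0) = 7/10, H(X|Y=0) = 0.9852
  p(Y=1) = 3/10, H(X|Y=1) = 0.9183
H(X|Y) = 0.7000×0.9852 + 0.3000×0.9183 = 0.9651 bits


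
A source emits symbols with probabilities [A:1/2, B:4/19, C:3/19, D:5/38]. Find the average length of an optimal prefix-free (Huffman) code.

Huffman tree construction:
Combine smallest probabilities repeatedly
Resulting codes:
  A: 0 (length 1)
  B: 10 (length 2)
  C: 111 (length 3)
  D: 110 (length 3)
Average length = Σ p(s) × length(s) = 1.7895 bits


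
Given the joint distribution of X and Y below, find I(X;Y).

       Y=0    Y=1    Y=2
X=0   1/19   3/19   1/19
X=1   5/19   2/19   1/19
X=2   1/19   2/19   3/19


H(X) = 1.5574, H(Y) = 1.5683, H(X,Y) = 2.9259
I(X;Y) = H(X) + H(Y) - H(X,Y) = 0.1999 bits


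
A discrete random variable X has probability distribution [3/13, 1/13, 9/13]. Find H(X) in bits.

H(X) = -Σ p(x) log₂ p(x)
  -3/13 × log₂(3/13) = 0.4882
  -1/13 × log₂(1/13) = 0.2846
  -9/13 × log₂(9/13) = 0.3673
H(X) = 1.1401 bits


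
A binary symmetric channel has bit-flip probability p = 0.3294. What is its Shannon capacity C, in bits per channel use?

For BSC with error probability p:
C = 1 - H(p) where H(p) is binary entropy
H(0.3294) = -0.3294 × log₂(0.3294) - 0.6706 × log₂(0.6706)
H(p) = 0.9143
C = 1 - 0.9143 = 0.0857 bits/use


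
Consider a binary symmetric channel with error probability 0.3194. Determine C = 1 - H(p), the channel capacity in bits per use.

For BSC with error probability p:
C = 1 - H(p) where H(p) is binary entropy
H(0.3194) = -0.3194 × log₂(0.3194) - 0.6806 × log₂(0.6806)
H(p) = 0.9037
C = 1 - 0.9037 = 0.0963 bits/use


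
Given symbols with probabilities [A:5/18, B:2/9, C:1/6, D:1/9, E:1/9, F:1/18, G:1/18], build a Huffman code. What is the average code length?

Huffman tree construction:
Combine smallest probabilities repeatedly
Resulting codes:
  A: 10 (length 2)
  B: 00 (length 2)
  C: 111 (length 3)
  D: 010 (length 3)
  E: 011 (length 3)
  F: 1100 (length 4)
  G: 1101 (length 4)
Average length = Σ p(s) × length(s) = 2.6111 bits


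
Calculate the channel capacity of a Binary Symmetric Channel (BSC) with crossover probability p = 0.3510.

For BSC with error probability p:
C = 1 - H(p) where H(p) is binary entropy
H(0.3510) = -0.3510 × log₂(0.3510) - 0.6490 × log₂(0.6490)
H(p) = 0.9350
C = 1 - 0.9350 = 0.0650 bits/use


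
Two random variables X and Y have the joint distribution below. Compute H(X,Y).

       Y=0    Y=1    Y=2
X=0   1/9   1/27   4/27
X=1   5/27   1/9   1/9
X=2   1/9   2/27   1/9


H(X,Y) = -Σ p(x,y) log₂ p(x,y)
  p(0,0)=1/9: -0.1111 × log₂(0.1111) = 0.3522
  p(0,1)=1/27: -0.0370 × log₂(0.0370) = 0.1761
  p(0,2)=4/27: -0.1481 × log₂(0.1481) = 0.4081
  p(1,0)=5/27: -0.1852 × log₂(0.1852) = 0.4505
  p(1,1)=1/9: -0.1111 × log₂(0.1111) = 0.3522
  p(1,2)=1/9: -0.1111 × log₂(0.1111) = 0.3522
  p(2,0)=1/9: -0.1111 × log₂(0.1111) = 0.3522
  p(2,1)=2/27: -0.0741 × log₂(0.0741) = 0.2781
  p(2,2)=1/9: -0.1111 × log₂(0.1111) = 0.3522
H(X,Y) = 3.0740 bits


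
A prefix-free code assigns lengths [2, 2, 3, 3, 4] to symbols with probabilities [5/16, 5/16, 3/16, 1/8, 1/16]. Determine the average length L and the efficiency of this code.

Average length L = Σ p_i × l_i = 2.4375 bits
Entropy H = 2.1266 bits
Efficiency η = H/L × 100% = 87.25%


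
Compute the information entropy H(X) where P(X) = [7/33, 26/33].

H(X) = -Σ p(x) log₂ p(x)
  -7/33 × log₂(7/33) = 0.4745
  -26/33 × log₂(26/33) = 0.2710
H(X) = 0.7455 bits


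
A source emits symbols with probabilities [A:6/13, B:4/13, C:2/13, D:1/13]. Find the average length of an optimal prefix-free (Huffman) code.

Huffman tree construction:
Combine smallest probabilities repeatedly
Resulting codes:
  A: 0 (length 1)
  B: 11 (length 2)
  C: 101 (length 3)
  D: 100 (length 3)
Average length = Σ p(s) × length(s) = 1.7692 bits


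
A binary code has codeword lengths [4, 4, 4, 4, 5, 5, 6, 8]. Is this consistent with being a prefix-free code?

Kraft inequality: Σ 2^(-l_i) ≤ 1 for prefix-free code
Calculating: 2^(-4) + 2^(-4) + 2^(-4) + 2^(-4) + 2^(-5) + 2^(-5) + 2^(-6) + 2^(-8)
= 0.0625 + 0.0625 + 0.0625 + 0.0625 + 0.03125 + 0.03125 + 0.015625 + 0.00390625
= 0.3320
Since 0.3320 ≤ 1, prefix-free code exists


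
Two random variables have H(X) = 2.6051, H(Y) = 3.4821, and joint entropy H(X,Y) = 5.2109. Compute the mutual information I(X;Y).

I(X;Y) = H(X) + H(Y) - H(X,Y)
I(X;Y) = 2.6051 + 3.4821 - 5.2109 = 0.8763 bits


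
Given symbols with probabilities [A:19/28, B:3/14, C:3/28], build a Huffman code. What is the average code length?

Huffman tree construction:
Combine smallest probabilities repeatedly
Resulting codes:
  A: 1 (length 1)
  B: 01 (length 2)
  C: 00 (length 2)
Average length = Σ p(s) × length(s) = 1.3214 bits


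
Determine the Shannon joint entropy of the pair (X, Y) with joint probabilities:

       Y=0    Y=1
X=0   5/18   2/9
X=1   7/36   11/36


H(X,Y) = -Σ p(x,y) log₂ p(x,y)
  p(0,0)=5/18: -0.2778 × log₂(0.2778) = 0.5133
  p(0,1)=2/9: -0.2222 × log₂(0.2222) = 0.4822
  p(1,0)=7/36: -0.1944 × log₂(0.1944) = 0.4594
  p(1,1)=11/36: -0.3056 × log₂(0.3056) = 0.5227
H(X,Y) = 1.9776 bits


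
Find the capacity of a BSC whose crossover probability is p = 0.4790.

For BSC with error probability p:
C = 1 - H(p) where H(p) is binary entropy
H(0.4790) = -0.4790 × log₂(0.4790) - 0.5210 × log₂(0.5210)
H(p) = 0.9987
C = 1 - 0.9987 = 0.0013 bits/use


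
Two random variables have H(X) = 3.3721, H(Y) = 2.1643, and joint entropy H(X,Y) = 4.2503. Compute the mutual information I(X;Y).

I(X;Y) = H(X) + H(Y) - H(X,Y)
I(X;Y) = 3.3721 + 2.1643 - 4.2503 = 1.2861 bits


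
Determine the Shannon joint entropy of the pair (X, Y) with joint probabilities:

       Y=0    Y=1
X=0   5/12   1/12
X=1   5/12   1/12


H(X,Y) = -Σ p(x,y) log₂ p(x,y)
  p(0,0)=5/12: -0.4167 × log₂(0.4167) = 0.5263
  p(0,1)=1/12: -0.0833 × log₂(0.0833) = 0.2987
  p(1,0)=5/12: -0.4167 × log₂(0.4167) = 0.5263
  p(1,1)=1/12: -0.0833 × log₂(0.0833) = 0.2987
H(X,Y) = 1.6500 bits


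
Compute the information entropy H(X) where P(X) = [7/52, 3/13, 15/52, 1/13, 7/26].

H(X) = -Σ p(x) log₂ p(x)
  -7/52 × log₂(7/52) = 0.3895
  -3/13 × log₂(3/13) = 0.4882
  -15/52 × log₂(15/52) = 0.5174
  -1/13 × log₂(1/13) = 0.2846
  -7/26 × log₂(7/26) = 0.5097
H(X) = 2.1893 bits


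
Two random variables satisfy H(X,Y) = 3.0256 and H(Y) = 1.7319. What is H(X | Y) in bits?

Chain rule: H(X,Y) = H(X|Y) + H(Y)
H(X|Y) = H(X,Y) - H(Y) = 3.0256 - 1.7319 = 1.2937 bits


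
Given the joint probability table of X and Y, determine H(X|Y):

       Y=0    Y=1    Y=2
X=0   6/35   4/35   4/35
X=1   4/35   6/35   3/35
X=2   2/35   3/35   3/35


H(X|Y) = Σ_y p(y) H(X|Y=y)
  p(Y=0) = 12/35, H(X|Y=0) = 1.4591
  p(Y=1) = 13/35, H(X|Y=1) = 1.5262
  p(Y=2) = 2/7, H(X|Y=2) = 1.5710
H(X|Y) = 0.3429×1.4591 + 0.3714×1.5262 + 0.2857×1.5710 = 1.5160 bits


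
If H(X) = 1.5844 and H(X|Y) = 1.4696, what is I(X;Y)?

I(X;Y) = H(X) - H(X|Y)
I(X;Y) = 1.5844 - 1.4696 = 0.1148 bits


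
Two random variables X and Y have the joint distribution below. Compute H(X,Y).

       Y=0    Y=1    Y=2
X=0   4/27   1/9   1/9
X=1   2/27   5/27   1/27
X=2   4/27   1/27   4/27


H(X,Y) = -Σ p(x,y) log₂ p(x,y)
  p(0,0)=4/27: -0.1481 × log₂(0.1481) = 0.4081
  p(0,1)=1/9: -0.1111 × log₂(0.1111) = 0.3522
  p(0,2)=1/9: -0.1111 × log₂(0.1111) = 0.3522
  p(1,0)=2/27: -0.0741 × log₂(0.0741) = 0.2781
  p(1,1)=5/27: -0.1852 × log₂(0.1852) = 0.4505
  p(1,2)=1/27: -0.0370 × log₂(0.0370) = 0.1761
  p(2,0)=4/27: -0.1481 × log₂(0.1481) = 0.4081
  p(2,1)=1/27: -0.0370 × log₂(0.0370) = 0.1761
  p(2,2)=4/27: -0.1481 × log₂(0.1481) = 0.4081
H(X,Y) = 3.0097 bits


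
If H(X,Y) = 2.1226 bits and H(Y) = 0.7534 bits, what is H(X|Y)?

Chain rule: H(X,Y) = H(X|Y) + H(Y)
H(X|Y) = H(X,Y) - H(Y) = 2.1226 - 0.7534 = 1.3692 bits


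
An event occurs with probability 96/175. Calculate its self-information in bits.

Information content I(x) = -log₂(p(x))
I = -log₂(96/175) = -log₂(0.5486)
I = 0.8662 bits


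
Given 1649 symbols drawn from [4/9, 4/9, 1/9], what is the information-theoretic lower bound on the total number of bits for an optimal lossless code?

Entropy H = 1.3921 bits/symbol
Minimum bits = H × n = 1.3921 × 1649
= 2295.65 bits


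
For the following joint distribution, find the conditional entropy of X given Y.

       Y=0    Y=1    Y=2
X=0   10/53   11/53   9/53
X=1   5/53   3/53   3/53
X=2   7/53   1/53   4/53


H(X|Y) = Σ_y p(y) H(X|Y=y)
  p(Y=0) = 22/53, H(X|Y=0) = 1.5285
  p(Y=1) = 15/53, H(X|Y=1) = 1.0530
  p(Y=2) = 16/53, H(X|Y=2) = 1.4197
H(X|Y) = 0.4151×1.5285 + 0.2830×1.0530 + 0.3019×1.4197 = 1.3611 bits


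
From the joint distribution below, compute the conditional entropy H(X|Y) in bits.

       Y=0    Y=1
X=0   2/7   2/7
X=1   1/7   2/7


H(X|Y) = Σ_y p(y) H(X|Y=y)
  p(Y=0) = 3/7, H(X|Y=0) = 0.9183
  p(Y=1) = 4/7, H(X|Y=1) = 1.0000
H(X|Y) = 0.4286×0.9183 + 0.5714×1.0000 = 0.9650 bits


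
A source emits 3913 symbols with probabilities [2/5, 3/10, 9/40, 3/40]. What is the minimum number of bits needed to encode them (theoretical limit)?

Entropy H = 1.8143 bits/symbol
Minimum bits = H × n = 1.8143 × 3913
= 7099.49 bits


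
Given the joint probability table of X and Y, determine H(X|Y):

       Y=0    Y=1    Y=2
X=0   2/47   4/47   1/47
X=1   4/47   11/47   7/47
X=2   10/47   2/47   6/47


H(X|Y) = Σ_y p(y) H(X|Y=y)
  p(Y=0) = 16/47, H(X|Y=0) = 1.2988
  p(Y=1) = 17/47, H(X|Y=1) = 1.2608
  p(Y=2) = 14/47, H(X|Y=2) = 1.2958
H(X|Y) = 0.3404×1.2988 + 0.3617×1.2608 + 0.2979×1.2958 = 1.2842 bits


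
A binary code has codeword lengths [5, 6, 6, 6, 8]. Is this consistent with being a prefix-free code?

Kraft inequality: Σ 2^(-l_i) ≤ 1 for prefix-free code
Calculating: 2^(-5) + 2^(-6) + 2^(-6) + 2^(-6) + 2^(-8)
= 0.03125 + 0.015625 + 0.015625 + 0.015625 + 0.00390625
= 0.0820
Since 0.0820 ≤ 1, prefix-free code exists


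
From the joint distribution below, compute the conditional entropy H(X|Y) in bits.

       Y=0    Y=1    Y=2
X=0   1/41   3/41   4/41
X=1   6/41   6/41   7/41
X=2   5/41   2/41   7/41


H(X|Y) = Σ_y p(y) H(X|Y=y)
  p(Y=0) = 12/41, H(X|Y=0) = 1.3250
  p(Y=1) = 11/41, H(X|Y=1) = 1.4354
  p(Y=2) = 18/41, H(X|Y=2) = 1.5420
H(X|Y) = 0.2927×1.3250 + 0.2683×1.4354 + 0.4390×1.5420 = 1.4499 bits


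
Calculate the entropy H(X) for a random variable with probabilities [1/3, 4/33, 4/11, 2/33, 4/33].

H(X) = -Σ p(x) log₂ p(x)
  -1/3 × log₂(1/3) = 0.5283
  -4/33 × log₂(4/33) = 0.3690
  -4/11 × log₂(4/11) = 0.5307
  -2/33 × log₂(2/33) = 0.2451
  -4/33 × log₂(4/33) = 0.3690
H(X) = 2.0422 bits


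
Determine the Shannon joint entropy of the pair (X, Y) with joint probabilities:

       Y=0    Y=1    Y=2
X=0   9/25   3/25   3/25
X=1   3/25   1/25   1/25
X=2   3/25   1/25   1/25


H(X,Y) = -Σ p(x,y) log₂ p(x,y)
  p(0,0)=9/25: -0.3600 × log₂(0.3600) = 0.5306
  p(0,1)=3/25: -0.1200 × log₂(0.1200) = 0.3671
  p(0,2)=3/25: -0.1200 × log₂(0.1200) = 0.3671
  p(1,0)=3/25: -0.1200 × log₂(0.1200) = 0.3671
  p(1,1)=1/25: -0.0400 × log₂(0.0400) = 0.1858
  p(1,2)=1/25: -0.0400 × log₂(0.0400) = 0.1858
  p(2,0)=3/25: -0.1200 × log₂(0.1200) = 0.3671
  p(2,1)=1/25: -0.0400 × log₂(0.0400) = 0.1858
  p(2,2)=1/25: -0.0400 × log₂(0.0400) = 0.1858
H(X,Y) = 2.7419 bits


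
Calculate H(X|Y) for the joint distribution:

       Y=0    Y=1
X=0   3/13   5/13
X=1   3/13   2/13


H(X|Y) = Σ_y p(y) H(X|Y=y)
  p(Y=0) = 6/13, H(X|Y=0) = 1.0000
  p(Y=1) = 7/13, H(X|Y=1) = 0.8631
H(X|Y) = 0.4615×1.0000 + 0.5385×0.8631 = 0.9263 bits


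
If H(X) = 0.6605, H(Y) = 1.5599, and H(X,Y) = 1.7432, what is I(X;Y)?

I(X;Y) = H(X) + H(Y) - H(X,Y)
I(X;Y) = 0.6605 + 1.5599 - 1.7432 = 0.4772 bits


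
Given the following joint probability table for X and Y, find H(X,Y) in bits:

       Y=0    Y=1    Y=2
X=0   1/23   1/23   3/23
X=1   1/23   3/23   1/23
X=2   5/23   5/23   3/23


H(X,Y) = -Σ p(x,y) log₂ p(x,y)
  p(0,0)=1/23: -0.0435 × log₂(0.0435) = 0.1967
  p(0,1)=1/23: -0.0435 × log₂(0.0435) = 0.1967
  p(0,2)=3/23: -0.1304 × log₂(0.1304) = 0.3833
  p(1,0)=1/23: -0.0435 × log₂(0.0435) = 0.1967
  p(1,1)=3/23: -0.1304 × log₂(0.1304) = 0.3833
  p(1,2)=1/23: -0.0435 × log₂(0.0435) = 0.1967
  p(2,0)=5/23: -0.2174 × log₂(0.2174) = 0.4786
  p(2,1)=5/23: -0.2174 × log₂(0.2174) = 0.4786
  p(2,2)=3/23: -0.1304 × log₂(0.1304) = 0.3833
H(X,Y) = 2.8938 bits


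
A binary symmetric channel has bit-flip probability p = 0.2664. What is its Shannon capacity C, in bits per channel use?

For BSC with error probability p:
C = 1 - H(p) where H(p) is binary entropy
H(0.2664) = -0.2664 × log₂(0.2664) - 0.7336 × log₂(0.7336)
H(p) = 0.8363
C = 1 - 0.8363 = 0.1637 bits/use


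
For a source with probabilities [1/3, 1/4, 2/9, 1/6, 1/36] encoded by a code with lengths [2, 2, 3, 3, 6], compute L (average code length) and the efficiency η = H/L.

Average length L = Σ p_i × l_i = 2.5000 bits
Entropy H = 2.0850 bits
Efficiency η = H/L × 100% = 83.40%


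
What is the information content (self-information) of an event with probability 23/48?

Information content I(x) = -log₂(p(x))
I = -log₂(23/48) = -log₂(0.4792)
I = 1.0614 bits


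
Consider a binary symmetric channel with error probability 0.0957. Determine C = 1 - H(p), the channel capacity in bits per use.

For BSC with error probability p:
C = 1 - H(p) where H(p) is binary entropy
H(0.0957) = -0.0957 × log₂(0.0957) - 0.9043 × log₂(0.9043)
H(p) = 0.4552
C = 1 - 0.4552 = 0.5448 bits/use


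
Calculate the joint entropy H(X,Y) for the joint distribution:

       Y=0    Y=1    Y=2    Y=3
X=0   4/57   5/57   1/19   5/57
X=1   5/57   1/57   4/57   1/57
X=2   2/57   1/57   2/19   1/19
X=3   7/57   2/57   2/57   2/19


H(X,Y) = -Σ p(x,y) log₂ p(x,y)
  p(0,0)=4/57: -0.0702 × log₂(0.0702) = 0.2690
  p(0,1)=5/57: -0.0877 × log₂(0.0877) = 0.3080
  p(0,2)=1/19: -0.0526 × log₂(0.0526) = 0.2236
  p(0,3)=5/57: -0.0877 × log₂(0.0877) = 0.3080
  p(1,0)=5/57: -0.0877 × log₂(0.0877) = 0.3080
  p(1,1)=1/57: -0.0175 × log₂(0.0175) = 0.1023
  p(1,2)=4/57: -0.0702 × log₂(0.0702) = 0.2690
  p(1,3)=1/57: -0.0175 × log₂(0.0175) = 0.1023
  p(2,0)=2/57: -0.0351 × log₂(0.0351) = 0.1696
  p(2,1)=1/57: -0.0175 × log₂(0.0175) = 0.1023
  p(2,2)=2/19: -0.1053 × log₂(0.1053) = 0.3419
  p(2,3)=1/19: -0.0526 × log₂(0.0526) = 0.2236
  p(3,0)=7/57: -0.1228 × log₂(0.1228) = 0.3716
  p(3,1)=2/57: -0.0351 × log₂(0.0351) = 0.1696
  p(3,2)=2/57: -0.0351 × log₂(0.0351) = 0.1696
  p(3,3)=2/19: -0.1053 × log₂(0.1053) = 0.3419
H(X,Y) = 3.7801 bits


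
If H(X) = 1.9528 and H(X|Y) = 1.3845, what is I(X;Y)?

I(X;Y) = H(X) - H(X|Y)
I(X;Y) = 1.9528 - 1.3845 = 0.5683 bits


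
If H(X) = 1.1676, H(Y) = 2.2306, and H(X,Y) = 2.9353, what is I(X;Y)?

I(X;Y) = H(X) + H(Y) - H(X,Y)
I(X;Y) = 1.1676 + 2.2306 - 2.9353 = 0.4629 bits


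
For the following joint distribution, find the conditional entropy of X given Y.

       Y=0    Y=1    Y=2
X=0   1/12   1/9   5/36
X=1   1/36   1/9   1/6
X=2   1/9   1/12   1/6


H(X|Y) = Σ_y p(y) H(X|Y=y)
  p(Y=0) = 2/9, H(X|Y=0) = 1.4056
  p(Y=1) = 11/36, H(X|Y=1) = 1.5726
  p(Y=2) = 17/36, H(X|Y=2) = 1.5799
H(X|Y) = 0.2222×1.4056 + 0.3056×1.5726 + 0.4722×1.5799 = 1.5389 bits


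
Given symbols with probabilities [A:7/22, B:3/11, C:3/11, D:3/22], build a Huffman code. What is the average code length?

Huffman tree construction:
Combine smallest probabilities repeatedly
Resulting codes:
  A: 11 (length 2)
  B: 01 (length 2)
  C: 10 (length 2)
  D: 00 (length 2)
Average length = Σ p(s) × length(s) = 2.0000 bits


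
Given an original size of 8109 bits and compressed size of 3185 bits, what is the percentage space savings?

Space savings = (1 - Compressed/Original) × 100%
= (1 - 3185/8109) × 100%
= 60.72%


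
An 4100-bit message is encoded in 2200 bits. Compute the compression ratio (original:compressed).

Compression ratio = Original / Compressed
= 4100 / 2200 = 1.86:1


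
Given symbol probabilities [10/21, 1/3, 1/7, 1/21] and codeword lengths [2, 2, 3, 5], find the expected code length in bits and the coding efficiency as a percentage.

Average length L = Σ p_i × l_i = 2.2857 bits
Entropy H = 1.6482 bits
Efficiency η = H/L × 100% = 72.11%


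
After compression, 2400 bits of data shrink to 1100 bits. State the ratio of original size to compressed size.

Compression ratio = Original / Compressed
= 2400 / 1100 = 2.18:1


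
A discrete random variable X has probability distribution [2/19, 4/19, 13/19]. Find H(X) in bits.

H(X) = -Σ p(x) log₂ p(x)
  -2/19 × log₂(2/19) = 0.3419
  -4/19 × log₂(4/19) = 0.4732
  -13/19 × log₂(13/19) = 0.3746
H(X) = 1.1897 bits


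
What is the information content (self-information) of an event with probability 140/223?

Information content I(x) = -log₂(p(x))
I = -log₂(140/223) = -log₂(0.6278)
I = 0.6716 bits


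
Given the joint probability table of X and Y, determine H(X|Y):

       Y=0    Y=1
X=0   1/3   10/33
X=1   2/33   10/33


H(X|Y) = Σ_y p(y) H(X|Y=y)
  p(Y=0) = 13/33, H(X|Y=0) = 0.6194
  p(Y=1) = 20/33, H(X|Y=1) = 1.0000
H(X|Y) = 0.3939×0.6194 + 0.6061×1.0000 = 0.8501 bits


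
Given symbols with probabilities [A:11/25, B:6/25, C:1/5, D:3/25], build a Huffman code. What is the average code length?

Huffman tree construction:
Combine smallest probabilities repeatedly
Resulting codes:
  A: 0 (length 1)
  B: 10 (length 2)
  C: 111 (length 3)
  D: 110 (length 3)
Average length = Σ p(s) × length(s) = 1.8800 bits


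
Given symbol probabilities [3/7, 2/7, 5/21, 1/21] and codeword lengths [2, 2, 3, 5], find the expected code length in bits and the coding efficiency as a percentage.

Average length L = Σ p_i × l_i = 2.3810 bits
Entropy H = 1.7424 bits
Efficiency η = H/L × 100% = 73.18%


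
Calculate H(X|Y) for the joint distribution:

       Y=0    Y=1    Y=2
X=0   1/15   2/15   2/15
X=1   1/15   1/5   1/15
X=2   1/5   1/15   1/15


H(X|Y) = Σ_y p(y) H(X|Y=y)
  p(Y=0) = 1/3, H(X|Y=0) = 1.3710
  p(Y=1) = 2/5, H(X|Y=1) = 1.4591
  p(Y=2) = 4/15, H(X|Y=2) = 1.5000
H(X|Y) = 0.3333×1.3710 + 0.4000×1.4591 + 0.2667×1.5000 = 1.4406 bits


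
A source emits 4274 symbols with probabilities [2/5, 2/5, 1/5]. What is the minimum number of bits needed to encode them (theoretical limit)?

Entropy H = 1.5219 bits/symbol
Minimum bits = H × n = 1.5219 × 4274
= 6504.72 bits


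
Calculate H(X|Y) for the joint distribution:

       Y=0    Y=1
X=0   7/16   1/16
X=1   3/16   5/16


H(X|Y) = Σ_y p(y) H(X|Y=y)
  p(Y=0) = 5/8, H(X|Y=0) = 0.8813
  p(Y=1) = 3/8, H(X|Y=1) = 0.6500
H(X|Y) = 0.6250×0.8813 + 0.3750×0.6500 = 0.7946 bits


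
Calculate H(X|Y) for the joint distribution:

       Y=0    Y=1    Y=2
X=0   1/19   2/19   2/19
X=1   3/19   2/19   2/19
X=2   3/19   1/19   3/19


H(X|Y) = Σ_y p(y) H(X|Y=y)
  p(Y=0) = 7/19, H(X|Y=0) = 1.4488
  p(Y=1) = 5/19, H(X|Y=1) = 1.5219
  p(Y=2) = 7/19, H(X|Y=2) = 1.5567
H(X|Y) = 0.3684×1.4488 + 0.2632×1.5219 + 0.3684×1.5567 = 1.5078 bits


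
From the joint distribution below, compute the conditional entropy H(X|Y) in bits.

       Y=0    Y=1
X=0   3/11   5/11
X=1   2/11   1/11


H(X|Y) = Σ_y p(y) H(X|Y=y)
  p(Y=0) = 5/11, H(X|Y=0) = 0.9710
  p(Y=1) = 6/11, H(X|Y=1) = 0.6500
H(X|Y) = 0.4545×0.9710 + 0.5455×0.6500 = 0.7959 bits


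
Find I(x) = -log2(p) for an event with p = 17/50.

Information content I(x) = -log₂(p(x))
I = -log₂(17/50) = -log₂(0.3400)
I = 1.5564 bits


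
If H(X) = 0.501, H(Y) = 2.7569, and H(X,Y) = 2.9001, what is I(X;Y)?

I(X;Y) = H(X) + H(Y) - H(X,Y)
I(X;Y) = 0.501 + 2.7569 - 2.9001 = 0.3578 bits


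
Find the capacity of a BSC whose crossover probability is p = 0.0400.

For BSC with error probability p:
C = 1 - H(p) where H(p) is binary entropy
H(0.0400) = -0.0400 × log₂(0.0400) - 0.9600 × log₂(0.9600)
H(p) = 0.2423
C = 1 - 0.2423 = 0.7577 bits/use


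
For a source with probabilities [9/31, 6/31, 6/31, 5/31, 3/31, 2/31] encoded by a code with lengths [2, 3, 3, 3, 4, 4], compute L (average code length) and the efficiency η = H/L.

Average length L = Σ p_i × l_i = 2.8710 bits
Entropy H = 2.4409 bits
Efficiency η = H/L × 100% = 85.02%


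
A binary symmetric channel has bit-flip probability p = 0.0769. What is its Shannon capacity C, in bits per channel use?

For BSC with error probability p:
C = 1 - H(p) where H(p) is binary entropy
H(0.0769) = -0.0769 × log₂(0.0769) - 0.9231 × log₂(0.9231)
H(p) = 0.3912
C = 1 - 0.3912 = 0.6088 bits/use


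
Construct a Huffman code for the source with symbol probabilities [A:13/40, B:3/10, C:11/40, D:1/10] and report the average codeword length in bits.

Huffman tree construction:
Combine smallest probabilities repeatedly
Resulting codes:
  A: 11 (length 2)
  B: 10 (length 2)
  C: 01 (length 2)
  D: 00 (length 2)
Average length = Σ p(s) × length(s) = 2.0000 bits


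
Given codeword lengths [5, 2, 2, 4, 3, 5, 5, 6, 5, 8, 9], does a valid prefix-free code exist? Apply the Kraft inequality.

Kraft inequality: Σ 2^(-l_i) ≤ 1 for prefix-free code
Calculating: 2^(-5) + 2^(-2) + 2^(-2) + 2^(-4) + 2^(-3) + 2^(-5) + 2^(-5) + 2^(-6) + 2^(-5) + 2^(-8) + 2^(-9)
= 0.03125 + 0.25 + 0.25 + 0.0625 + 0.125 + 0.03125 + 0.03125 + 0.015625 + 0.03125 + 0.00390625 + 0.001953125
= 0.8340
Since 0.8340 ≤ 1, prefix-free code exists


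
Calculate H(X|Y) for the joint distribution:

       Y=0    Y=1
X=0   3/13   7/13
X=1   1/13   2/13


H(X|Y) = Σ_y p(y) H(X|Y=y)
  p(Y=0) = 4/13, H(X|Y=0) = 0.8113
  p(Y=1) = 9/13, H(X|Y=1) = 0.7642
H(X|Y) = 0.3077×0.8113 + 0.6923×0.7642 = 0.7787 bits


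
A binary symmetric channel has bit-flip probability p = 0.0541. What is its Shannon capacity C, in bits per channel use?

For BSC with error probability p:
C = 1 - H(p) where H(p) is binary entropy
H(0.0541) = -0.0541 × log₂(0.0541) - 0.9459 × log₂(0.9459)
H(p) = 0.3036
C = 1 - 0.3036 = 0.6964 bits/use


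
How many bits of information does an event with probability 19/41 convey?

Information content I(x) = -log₂(p(x))
I = -log₂(19/41) = -log₂(0.4634)
I = 1.1096 bits


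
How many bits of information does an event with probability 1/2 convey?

Information content I(x) = -log₂(p(x))
I = -log₂(1/2) = -log₂(0.5000)
I = 1.0000 bits


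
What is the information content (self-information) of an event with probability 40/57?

Information content I(x) = -log₂(p(x))
I = -log₂(40/57) = -log₂(0.7018)
I = 0.5110 bits


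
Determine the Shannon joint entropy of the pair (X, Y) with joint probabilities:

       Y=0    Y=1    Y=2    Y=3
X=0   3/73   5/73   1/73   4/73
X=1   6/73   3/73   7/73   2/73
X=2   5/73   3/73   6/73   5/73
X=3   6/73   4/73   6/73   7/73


H(X,Y) = -Σ p(x,y) log₂ p(x,y)
  p(0,0)=3/73: -0.0411 × log₂(0.0411) = 0.1892
  p(0,1)=5/73: -0.0685 × log₂(0.0685) = 0.2649
  p(0,2)=1/73: -0.0137 × log₂(0.0137) = 0.0848
  p(0,3)=4/73: -0.0548 × log₂(0.0548) = 0.2296
  p(1,0)=6/73: -0.0822 × log₂(0.0822) = 0.2963
  p(1,1)=3/73: -0.0411 × log₂(0.0411) = 0.1892
  p(1,2)=7/73: -0.0959 × log₂(0.0959) = 0.3243
  p(1,3)=2/73: -0.0274 × log₂(0.0274) = 0.1422
  p(2,0)=5/73: -0.0685 × log₂(0.0685) = 0.2649
  p(2,1)=3/73: -0.0411 × log₂(0.0411) = 0.1892
  p(2,2)=6/73: -0.0822 × log₂(0.0822) = 0.2963
  p(2,3)=5/73: -0.0685 × log₂(0.0685) = 0.2649
  p(3,0)=6/73: -0.0822 × log₂(0.0822) = 0.2963
  p(3,1)=4/73: -0.0548 × log₂(0.0548) = 0.2296
  p(3,2)=6/73: -0.0822 × log₂(0.0822) = 0.2963
  p(3,3)=7/73: -0.0959 × log₂(0.0959) = 0.3243
H(X,Y) = 3.8825 bits


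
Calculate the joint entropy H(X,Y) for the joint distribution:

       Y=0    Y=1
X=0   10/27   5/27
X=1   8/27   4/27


H(X,Y) = -Σ p(x,y) log₂ p(x,y)
  p(0,0)=10/27: -0.3704 × log₂(0.3704) = 0.5307
  p(0,1)=5/27: -0.1852 × log₂(0.1852) = 0.4505
  p(1,0)=8/27: -0.2963 × log₂(0.2963) = 0.5200
  p(1,1)=4/27: -0.1481 × log₂(0.1481) = 0.4081
H(X,Y) = 1.9094 bits


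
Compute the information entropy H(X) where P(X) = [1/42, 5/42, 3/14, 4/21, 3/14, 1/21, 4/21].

H(X) = -Σ p(x) log₂ p(x)
  -1/42 × log₂(1/42) = 0.1284
  -5/42 × log₂(5/42) = 0.3655
  -3/14 × log₂(3/14) = 0.4762
  -4/21 × log₂(4/21) = 0.4557
  -3/14 × log₂(3/14) = 0.4762
  -1/21 × log₂(1/21) = 0.2092
  -4/21 × log₂(4/21) = 0.4557
H(X) = 2.5669 bits


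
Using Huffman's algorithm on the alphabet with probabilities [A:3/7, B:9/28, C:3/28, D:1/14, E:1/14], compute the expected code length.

Huffman tree construction:
Combine smallest probabilities repeatedly
Resulting codes:
  A: 0 (length 1)
  B: 11 (length 2)
  C: 100 (length 3)
  D: 1010 (length 4)
  E: 1011 (length 4)
Average length = Σ p(s) × length(s) = 1.9643 bits
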